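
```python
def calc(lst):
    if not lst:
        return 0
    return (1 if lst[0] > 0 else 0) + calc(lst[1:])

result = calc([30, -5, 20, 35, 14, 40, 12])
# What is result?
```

Count of positive elements in [30, -5, 20, 35, 14, 40, 12] = 6

Answer: 6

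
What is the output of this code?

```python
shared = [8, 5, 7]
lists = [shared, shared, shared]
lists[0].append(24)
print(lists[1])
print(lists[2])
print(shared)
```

Key concept: list of same reference.
Step by step:
`shared = [8, 5, 7]` → shared = [8, 5, 7]
`lists = [shared, shared, shared]` → lists = [[8, 5, 7], [8, 5, 7], [8, 5, 7]]
`lists[0].append(24)` → shared = [8, 5, 7, 24]; lists = [[8, 5, 7, 24], [8, 5, 7, 24], [8, 5, 7, 24]]
`print(lists[1])` → prints [8, 5, 7, 24]
`print(lists[2])` → prints [8, 5, 7, 24]
`print(shared)` → prints [8, 5, 7, 24]

Answer:
[8, 5, 7, 24]
[8, 5, 7, 24]
[8, 5, 7, 24]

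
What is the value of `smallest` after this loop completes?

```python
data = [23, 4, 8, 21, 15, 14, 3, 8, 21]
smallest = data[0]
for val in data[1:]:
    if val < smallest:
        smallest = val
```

Minimum of [23, 4, 8, 21, 15, 14, 3, 8, 21]
`smallest` takes the values: 23 → 4 → 3

Answer: 3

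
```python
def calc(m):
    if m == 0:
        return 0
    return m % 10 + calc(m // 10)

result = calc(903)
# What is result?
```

Sum of digits of 903: 3 + 0 + 9 = 12

Answer: 12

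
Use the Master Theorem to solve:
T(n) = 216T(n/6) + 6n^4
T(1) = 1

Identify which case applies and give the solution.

a=216, b=6, f(n)=6n^4. log_6(216) = 3. Since c=4 > 3 and the regularity condition holds (216(n/6)^4 = (216/6^4)n^4 with 216/6^4 < 1), Case 3 applies: T(n) = Θ(f(n)) = O(n^4).

Answer: O(n^4) - Case 3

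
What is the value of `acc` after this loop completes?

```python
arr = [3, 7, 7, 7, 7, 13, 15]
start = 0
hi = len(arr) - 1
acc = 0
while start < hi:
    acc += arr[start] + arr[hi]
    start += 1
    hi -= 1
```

Sum of pairs from ends
`acc` takes the values: 0 → 18 → 38 → 52

Answer: 52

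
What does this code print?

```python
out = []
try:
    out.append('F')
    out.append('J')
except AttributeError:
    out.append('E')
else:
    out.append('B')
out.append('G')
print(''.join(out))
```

Execution trace: 'F' (try body) → 'J' (try body, no exception) → 'B' (else) → 'G' (after the try/except). Output: FJBG

Answer: FJBG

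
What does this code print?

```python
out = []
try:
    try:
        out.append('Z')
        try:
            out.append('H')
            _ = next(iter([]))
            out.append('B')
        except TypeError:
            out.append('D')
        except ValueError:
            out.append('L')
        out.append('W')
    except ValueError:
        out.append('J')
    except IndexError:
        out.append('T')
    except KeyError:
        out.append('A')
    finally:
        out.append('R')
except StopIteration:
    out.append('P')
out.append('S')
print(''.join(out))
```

Execution trace: 'Z' (try body) → 'H' (inner try body) → 'R' (finally) → 'P' (outer except StopIteration) → 'S' (after the try/except). Output: ZHRPS

Answer: ZHRPS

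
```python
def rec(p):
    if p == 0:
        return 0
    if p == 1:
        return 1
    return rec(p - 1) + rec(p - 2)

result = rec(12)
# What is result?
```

Build up from base cases: rec(0)=0, rec(1)=1, rec(2)=1, rec(3)=2, rec(4)=3, rec(5)=5, rec(6)=8, ..., rec(12)=144

Answer: 144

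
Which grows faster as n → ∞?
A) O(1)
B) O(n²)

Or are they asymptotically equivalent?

O(1) vs O(n²): Higher order terms dominate.

Answer: B) O(n²) grows faster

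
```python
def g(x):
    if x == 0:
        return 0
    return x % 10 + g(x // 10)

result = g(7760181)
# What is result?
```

Sum of digits of 7760181: 1 + 8 + 1 + 0 + 6 + 7 + 7 = 30

Answer: 30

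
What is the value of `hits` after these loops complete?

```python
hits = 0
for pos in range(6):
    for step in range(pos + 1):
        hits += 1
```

Triangle: 1 + 2 + ... + 6
`hits` takes the values: 0 → 1 → 2 → 3 → 4 → 5 → 6 → 7 → 8 → 9 → 10 → 11 → 12 → 13 → 14 → 15 → 16 → 17 → 18 → 19 → 20 → 21

Answer: 21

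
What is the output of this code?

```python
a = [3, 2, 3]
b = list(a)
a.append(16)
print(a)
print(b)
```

Key concept: list() constructor creates copy.
Step by step:
`a = [3, 2, 3]` → a = [3, 2, 3]
`b = list(a)` → b = [3, 2, 3]
`a.append(16)` → a = [3, 2, 3, 16]
`print(a)` → prints [3, 2, 3, 16]
`print(b)` → prints [3, 2, 3]

Answer:
[3, 2, 3, 16]
[3, 2, 3]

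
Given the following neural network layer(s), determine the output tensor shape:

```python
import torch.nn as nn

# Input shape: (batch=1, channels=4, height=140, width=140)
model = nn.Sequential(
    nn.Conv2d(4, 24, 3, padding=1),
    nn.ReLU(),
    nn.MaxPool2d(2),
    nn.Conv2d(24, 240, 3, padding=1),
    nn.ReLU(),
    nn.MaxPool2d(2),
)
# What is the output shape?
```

Input: (1, 4, 140, 140) -> after first Conv2d: (1, 24, 140, 140) -> after first MaxPool2d: (1, 24, 70, 70) -> after second Conv2d: (1, 240, 70, 70) -> Output: (1, 240, 35, 35)

Answer: (1, 240, 35, 35)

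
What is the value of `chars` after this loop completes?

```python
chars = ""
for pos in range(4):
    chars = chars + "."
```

Repeat '.' 4 times
`chars` takes the values: "" → "." → ".." → "..." → "...."

Answer: "...."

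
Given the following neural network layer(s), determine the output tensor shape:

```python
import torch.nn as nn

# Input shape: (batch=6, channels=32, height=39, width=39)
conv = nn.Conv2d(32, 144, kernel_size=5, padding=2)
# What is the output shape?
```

Input: (6, 32, 39, 39) -> Output: (6, 144, 39, 39)

Answer: (6, 144, 39, 39)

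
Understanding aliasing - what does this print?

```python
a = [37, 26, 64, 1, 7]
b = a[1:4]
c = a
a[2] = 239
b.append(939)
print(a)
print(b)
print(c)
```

Key concept: slice vs alias.
Step by step:
`a = [37, 26, 64, 1, 7]` → a = [37, 26, 64, 1, 7]
`b = a[1:4]` → b = [26, 64, 1]
`c = a` → c = [37, 26, 64, 1, 7] (same object as a)
`a[2] = 239` → a = [37, 26, 239, 1, 7] (same object as c); c = [37, 26, 239, 1, 7] (same object as a)
`b.append(939)` → b = [26, 64, 1, 939]
`print(a)` → prints [37, 26, 239, 1, 7]
`print(b)` → prints [26, 64, 1, 939]
`print(c)` → prints [37, 26, 239, 1, 7]

Answer:
[37, 26, 239, 1, 7]
[26, 64, 1, 939]
[37, 26, 239, 1, 7]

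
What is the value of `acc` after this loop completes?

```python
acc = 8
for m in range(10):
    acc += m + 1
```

Start at 8, add 1 to 10 = 63
`acc` takes the values: 8 → 9 → 11 → 14 → 18 → 23 → 29 → 36 → 44 → 53 → 63

Answer: 63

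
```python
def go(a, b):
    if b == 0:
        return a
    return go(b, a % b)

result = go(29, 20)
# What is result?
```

go(29, 20) -> go(20, 9) -> go(9, 2) -> go(2, 1) -> go(1, 0) -> 1

Answer: 1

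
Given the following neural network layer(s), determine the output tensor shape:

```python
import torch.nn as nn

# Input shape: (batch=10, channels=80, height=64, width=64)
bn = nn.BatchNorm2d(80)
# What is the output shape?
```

Input: (10, 80, 64, 64) -> Output: (10, 80, 64, 64)

Answer: (10, 80, 64, 64)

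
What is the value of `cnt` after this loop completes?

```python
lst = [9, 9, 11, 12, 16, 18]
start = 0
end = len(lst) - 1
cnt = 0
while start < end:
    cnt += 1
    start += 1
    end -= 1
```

Iterations until pointers meet (list length 6)
`cnt` takes the values: 0 → 1 → 2 → 3

Answer: 3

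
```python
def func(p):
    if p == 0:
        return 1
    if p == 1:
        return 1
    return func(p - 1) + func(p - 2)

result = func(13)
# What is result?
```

Build up from base cases: func(0)=1, func(1)=1, func(2)=2, func(3)=3, func(4)=5, func(5)=8, func(6)=13, ..., func(13)=377

Answer: 377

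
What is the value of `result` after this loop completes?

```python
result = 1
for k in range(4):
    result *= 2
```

2^4 = 16
`result` takes the values: 1 → 2 → 4 → 8 → 16

Answer: 16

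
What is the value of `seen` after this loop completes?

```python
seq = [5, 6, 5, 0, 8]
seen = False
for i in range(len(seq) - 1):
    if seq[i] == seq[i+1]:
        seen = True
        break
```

Check consecutive duplicates in [5, 6, 5, 0, 8]
`seen` takes the values: False

Answer: False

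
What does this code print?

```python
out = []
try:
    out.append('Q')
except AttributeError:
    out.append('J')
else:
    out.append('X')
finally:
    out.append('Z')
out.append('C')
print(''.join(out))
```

Execution trace: 'Q' (try body, no exception) → 'X' (else) → 'Z' (finally) → 'C' (after the try/except). Output: QXZC

Answer: QXZC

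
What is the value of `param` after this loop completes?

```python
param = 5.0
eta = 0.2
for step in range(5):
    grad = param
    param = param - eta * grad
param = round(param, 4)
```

Gradient descent: w = 5.0 * (1 - 0.2)^5
`param` takes the values: 5.0 → 4.0 → 3.2 → 2.56 → 2.048 → 1.6384

Answer: 1.6384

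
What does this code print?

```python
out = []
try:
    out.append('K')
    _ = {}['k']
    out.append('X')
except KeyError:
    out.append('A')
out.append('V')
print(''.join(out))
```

Execution trace: 'K' (try body) → 'A' (except KeyError) → 'V' (after the try/except). Output: KAV

Answer: KAV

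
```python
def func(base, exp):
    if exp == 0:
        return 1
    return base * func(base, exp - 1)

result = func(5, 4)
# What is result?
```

func(5, 4) = 5 * 5 * 5 * 5 = 625

Answer: 625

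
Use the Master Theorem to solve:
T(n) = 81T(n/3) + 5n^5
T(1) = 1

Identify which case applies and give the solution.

a=81, b=3, f(n)=5n^5. log_3(81) = 4. Since c=5 > 4 and the regularity condition holds (81(n/3)^5 = (81/3^5)n^5 with 81/3^5 < 1), Case 3 applies: T(n) = Θ(f(n)) = O(n^5).

Answer: O(n^5) - Case 3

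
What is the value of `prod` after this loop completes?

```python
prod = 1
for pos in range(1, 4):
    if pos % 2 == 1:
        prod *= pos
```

Product of odd numbers 1 to 3
`prod` takes the values: 1 → 3

Answer: 3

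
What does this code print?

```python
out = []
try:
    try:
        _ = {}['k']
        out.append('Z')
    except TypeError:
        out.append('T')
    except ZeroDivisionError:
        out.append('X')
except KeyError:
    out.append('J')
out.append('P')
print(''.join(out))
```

Execution trace: 'J' (outer except KeyError) → 'P' (after the try/except). Output: JP

Answer: JP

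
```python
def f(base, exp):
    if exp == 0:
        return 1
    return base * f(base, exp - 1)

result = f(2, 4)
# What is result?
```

f(2, 4) = 2 * 2 * 2 * 2 = 16

Answer: 16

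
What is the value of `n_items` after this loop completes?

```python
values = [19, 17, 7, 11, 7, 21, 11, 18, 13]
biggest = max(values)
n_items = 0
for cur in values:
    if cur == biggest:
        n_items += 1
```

Count of max value 21 in [19, 17, 7, 11, 7, 21, 11, 18, 13]
`n_items` takes the values: 0 → 1

Answer: 1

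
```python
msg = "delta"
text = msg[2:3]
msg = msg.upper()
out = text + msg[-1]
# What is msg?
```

Trace:
`msg = "delta"` → msg = 'delta'
`text = msg[2:3]` → text = 'l'
`msg = msg.upper()` → msg = 'DELTA'
`out = text + msg[-1]` → out = 'lA'
So msg = 'DELTA'

Answer: 'DELTA'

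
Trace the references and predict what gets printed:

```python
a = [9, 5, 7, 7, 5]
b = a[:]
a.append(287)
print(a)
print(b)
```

Key concept: slice [:] creates copy.
Step by step:
`a = [9, 5, 7, 7, 5]` → a = [9, 5, 7, 7, 5]
`b = a[:]` → b = [9, 5, 7, 7, 5]
`a.append(287)` → a = [9, 5, 7, 7, 5, 287]
`print(a)` → prints [9, 5, 7, 7, 5, 287]
`print(b)` → prints [9, 5, 7, 7, 5]

Answer:
[9, 5, 7, 7, 5, 287]
[9, 5, 7, 7, 5]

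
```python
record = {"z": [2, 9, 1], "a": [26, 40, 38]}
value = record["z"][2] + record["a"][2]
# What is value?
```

Trace:
`record = {"z": [2, 9, 1], "a": [26, 40, 38]}` → record = {'z': [2, 9, 1], 'a': [26, 40, 38]}
`value = record["z"][2] + record["a"][2]` → value = 39
So value = 39

Answer: 39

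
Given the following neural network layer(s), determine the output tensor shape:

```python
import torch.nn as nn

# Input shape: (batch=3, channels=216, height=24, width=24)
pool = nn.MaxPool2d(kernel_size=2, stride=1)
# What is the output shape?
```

Input: (3, 216, 24, 24) -> Output: (3, 216, 23, 23)

Answer: (3, 216, 23, 23)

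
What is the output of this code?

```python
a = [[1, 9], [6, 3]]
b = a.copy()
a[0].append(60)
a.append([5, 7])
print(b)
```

Key concept: shallow copy with nested lists.
Step by step:
`a = [[1, 9], [6, 3]]` → a = [[1, 9], [6, 3]]
`b = a.copy()` → b = [[1, 9], [6, 3]]
`a[0].append(60)` → a = [[1, 9, 60], [6, 3]]; b = [[1, 9, 60], [6, 3]]
`a.append([5, 7])` → a = [[1, 9, 60], [6, 3], [5, 7]]
`print(b)` → prints [[1, 9, 60], [6, 3]]

Answer: [[1, 9, 60], [6, 3]]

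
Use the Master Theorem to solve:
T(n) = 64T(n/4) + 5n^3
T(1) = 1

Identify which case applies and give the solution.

a=64, b=4, f(n)=5n^3. log_4(64) = 3. Since c=3 = 3, Case 2 applies: T(n) = Θ(n^log_b(a) · log n) = O(n^3 log n).

Answer: O(n^3 log n) - Case 2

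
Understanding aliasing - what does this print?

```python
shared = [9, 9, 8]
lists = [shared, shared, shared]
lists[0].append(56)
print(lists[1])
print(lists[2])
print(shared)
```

Key concept: list of same reference.
Step by step:
`shared = [9, 9, 8]` → shared = [9, 9, 8]
`lists = [shared, shared, shared]` → lists = [[9, 9, 8], [9, 9, 8], [9, 9, 8]]
`lists[0].append(56)` → shared = [9, 9, 8, 56]; lists = [[9, 9, 8, 56], [9, 9, 8, 56], [9, 9, 8, 56]]
`print(lists[1])` → prints [9, 9, 8, 56]
`print(lists[2])` → prints [9, 9, 8, 56]
`print(shared)` → prints [9, 9, 8, 56]

Answer:
[9, 9, 8, 56]
[9, 9, 8, 56]
[9, 9, 8, 56]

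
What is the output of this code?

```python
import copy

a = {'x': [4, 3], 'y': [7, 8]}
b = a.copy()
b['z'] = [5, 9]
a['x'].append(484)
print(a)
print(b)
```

Key concept: shallow copy of dict with mutable values.
Step by step:
`a = {'x': [4, 3], 'y': [7, 8]}` → a = {'x': [4, 3], 'y': [7, 8]}
`b = a.copy()` → b = {'x': [4, 3], 'y': [7, 8]}
`b['z'] = [5, 9]` → b = {'x': [4, 3], 'y': [7, 8], 'z': [5, 9]}
`a['x'].append(484)` → a = {'x': [4, 3, 484], 'y': [7, 8]}; b = {'x': [4, 3, 484], 'y': [7, 8], 'z': [5, 9]}
`print(a)` → prints {'x': [4, 3, 484], 'y': [7, 8]}
`print(b)` → prints {'x': [4, 3, 484], 'y': [7, 8], 'z': [5, 9]}

Answer:
{'x': [4, 3, 484], 'y': [7, 8]}
{'x': [4, 3, 484], 'y': [7, 8], 'z': [5, 9]}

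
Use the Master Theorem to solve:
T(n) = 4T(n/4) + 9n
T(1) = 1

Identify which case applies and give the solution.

a=4, b=4, f(n)=9n. log_4(4) = 1. Since c=1 = 1, Case 2 applies: T(n) = Θ(n^log_b(a) · log n) = O(n log n).

Answer: O(n log n) - Case 2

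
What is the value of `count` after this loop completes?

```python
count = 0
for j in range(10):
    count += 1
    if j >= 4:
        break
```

Loop breaks when j reaches 4, count is 5
`count` takes the values: 0 → 1 → 2 → 3 → 4 → 5

Answer: 5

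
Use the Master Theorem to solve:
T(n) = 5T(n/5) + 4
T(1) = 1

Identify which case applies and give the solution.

a=5, b=5, f(n)=4. log_5(5) = 1. Since c=0 < 1, Case 1 applies: T(n) = Θ(n^log_b(a)) = O(n).

Answer: O(n) - Case 1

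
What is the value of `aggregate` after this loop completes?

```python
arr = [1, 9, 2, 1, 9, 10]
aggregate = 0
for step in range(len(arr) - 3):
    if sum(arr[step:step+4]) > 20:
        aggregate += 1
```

Count windows with sum > 20
`aggregate` takes the values: 0 → 1 → 2

Answer: 2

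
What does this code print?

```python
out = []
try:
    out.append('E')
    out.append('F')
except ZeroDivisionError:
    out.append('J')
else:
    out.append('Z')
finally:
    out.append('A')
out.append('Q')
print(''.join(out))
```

Execution trace: 'E' (try body) → 'F' (try body, no exception) → 'Z' (else) → 'A' (finally) → 'Q' (after the try/except). Output: EFZAQ

Answer: EFZAQ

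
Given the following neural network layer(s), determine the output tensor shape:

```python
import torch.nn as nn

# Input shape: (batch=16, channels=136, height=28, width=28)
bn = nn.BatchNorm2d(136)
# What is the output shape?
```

Input: (16, 136, 28, 28) -> Output: (16, 136, 28, 28)

Answer: (16, 136, 28, 28)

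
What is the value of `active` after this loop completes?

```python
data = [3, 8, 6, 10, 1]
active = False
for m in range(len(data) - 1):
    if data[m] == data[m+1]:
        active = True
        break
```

Check consecutive duplicates in [3, 8, 6, 10, 1]
`active` takes the values: False

Answer: False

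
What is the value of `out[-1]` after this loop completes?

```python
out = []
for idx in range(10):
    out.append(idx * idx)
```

Last element of squares 0 to 9
`out` takes the values: [] → [0] → [0, 1] → [0, 1, 4] → [0, 1, 4, 9] → [0, 1, 4, 9, 16] → [0, 1, 4, 9, 16, 25] → [0, 1, 4, 9, 16, 25, 36] → [0, 1, 4, 9, 16, 25, 36, 49] → [0, 1, 4, 9, 16, 25, 36, 49, 64] → [0, 1, 4, 9, 16, 25, 36, 49, 64, 81]
So `out[-1]` = 81

Answer: 81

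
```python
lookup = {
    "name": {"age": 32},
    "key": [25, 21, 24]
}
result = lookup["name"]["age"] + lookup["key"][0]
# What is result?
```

Trace:
`lookup = { ...` → lookup = {'name': {'age': 32}, 'key': [25, 21, 24]}
`result = lookup["name"]["age"] + lookup["key"][0]` → result = 57
So result = 57

Answer: 57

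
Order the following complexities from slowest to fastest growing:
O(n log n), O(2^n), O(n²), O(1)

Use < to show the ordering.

Ordered by growth rate: O(1) < O(n log n) < O(n²) < O(2^n)

Answer: O(1) < O(n log n) < O(n²) < O(2^n)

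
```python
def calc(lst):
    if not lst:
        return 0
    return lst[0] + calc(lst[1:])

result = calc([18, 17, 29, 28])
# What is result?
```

18 + 17 + 29 + 28 + 0 = 92

Answer: 92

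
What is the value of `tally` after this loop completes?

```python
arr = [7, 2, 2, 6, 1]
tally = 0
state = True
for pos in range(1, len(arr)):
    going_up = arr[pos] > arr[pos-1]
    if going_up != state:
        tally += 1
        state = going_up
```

Count direction changes in [7, 2, 2, 6, 1]
`tally` takes the values: 0 → 1 → 2 → 3

Answer: 3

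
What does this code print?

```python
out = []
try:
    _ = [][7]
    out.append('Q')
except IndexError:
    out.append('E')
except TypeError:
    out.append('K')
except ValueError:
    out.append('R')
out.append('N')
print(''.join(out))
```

Execution trace: 'E' (except IndexError) → 'N' (after the try/except). Output: EN

Answer: EN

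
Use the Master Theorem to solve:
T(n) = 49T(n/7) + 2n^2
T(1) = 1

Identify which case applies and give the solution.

a=49, b=7, f(n)=2n^2. log_7(49) = 2. Since c=2 = 2, Case 2 applies: T(n) = Θ(n^log_b(a) · log n) = O(n^2 log n).

Answer: O(n^2 log n) - Case 2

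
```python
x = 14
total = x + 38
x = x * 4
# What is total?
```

Trace:
`x = 14` → x = 14
`total = x + 38` → total = 52
`x = x * 4` → x = 56
So total = 52

Answer: 52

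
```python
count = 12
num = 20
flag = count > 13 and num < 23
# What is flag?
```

Trace:
`count = 12` → count = 12
`num = 20` → num = 20
`flag = count > 13 and num < 23` → flag = False
So flag = False

Answer: False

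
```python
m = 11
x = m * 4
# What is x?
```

Trace:
`m = 11` → m = 11
`x = m * 4` → x = 44
So x = 44

Answer: 44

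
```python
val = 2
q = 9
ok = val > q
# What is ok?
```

Trace:
`val = 2` → val = 2
`q = 9` → q = 9
`ok = val > q` → ok = False
So ok = False

Answer: False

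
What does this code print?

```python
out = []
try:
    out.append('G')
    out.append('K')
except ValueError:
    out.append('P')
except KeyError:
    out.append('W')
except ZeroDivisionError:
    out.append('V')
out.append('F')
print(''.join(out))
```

Execution trace: 'G' (try body) → 'K' (try body, no exception) → 'F' (after the try/except). Output: GKF

Answer: GKF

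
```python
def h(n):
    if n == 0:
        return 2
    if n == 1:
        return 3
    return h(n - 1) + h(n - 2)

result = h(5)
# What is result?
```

Build up from base cases: h(0)=2, h(1)=3, h(2)=5, h(3)=8, h(4)=13, h(5)=21

Answer: 21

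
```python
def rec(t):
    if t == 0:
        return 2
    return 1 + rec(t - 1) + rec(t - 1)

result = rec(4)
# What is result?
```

rec(t) = 1 + 2·rec(t-1), rec(0)=2. Closed form: (2+1)·2^4 - 1 = 47.

Answer: 47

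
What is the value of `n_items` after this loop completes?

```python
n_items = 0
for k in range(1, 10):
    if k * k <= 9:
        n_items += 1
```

Count numbers where k² ≤ 9
`n_items` takes the values: 0 → 1 → 2 → 3

Answer: 3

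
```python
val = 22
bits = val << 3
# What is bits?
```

Trace:
`val = 22` → val = 22
`bits = val << 3` → bits = 176
So bits = 176

Answer: 176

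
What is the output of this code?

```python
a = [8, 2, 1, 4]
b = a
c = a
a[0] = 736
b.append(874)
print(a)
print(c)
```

Key concept: multiple aliases.
Step by step:
`a = [8, 2, 1, 4]` → a = [8, 2, 1, 4]
`b = a` → b = [8, 2, 1, 4] (same object as a)
`c = a` → c = [8, 2, 1, 4] (same object as a, b)
`a[0] = 736` → a = [736, 2, 1, 4] (same object as b, c); b = [736, 2, 1, 4] (same object as a, c); c = [736, 2, 1, 4] (same object as a, b)
`b.append(874)` → a = [736, 2, 1, 4, 874] (same object as b, c); b = [736, 2, 1, 4, 874] (same object as a, c); c = [736, 2, 1, 4, 874] (same object as a, b)
`print(a)` → prints [736, 2, 1, 4, 874]
`print(c)` → prints [736, 2, 1, 4, 874]

Answer:
[736, 2, 1, 4, 874]
[736, 2, 1, 4, 874]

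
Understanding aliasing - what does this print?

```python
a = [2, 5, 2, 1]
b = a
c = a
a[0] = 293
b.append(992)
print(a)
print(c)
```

Key concept: multiple aliases.
Step by step:
`a = [2, 5, 2, 1]` → a = [2, 5, 2, 1]
`b = a` → b = [2, 5, 2, 1] (same object as a)
`c = a` → c = [2, 5, 2, 1] (same object as a, b)
`a[0] = 293` → a = [293, 5, 2, 1] (same object as b, c); b = [293, 5, 2, 1] (same object as a, c); c = [293, 5, 2, 1] (same object as a, b)
`b.append(992)` → a = [293, 5, 2, 1, 992] (same object as b, c); b = [293, 5, 2, 1, 992] (same object as a, c); c = [293, 5, 2, 1, 992] (same object as a, b)
`print(a)` → prints [293, 5, 2, 1, 992]
`print(c)` → prints [293, 5, 2, 1, 992]

Answer:
[293, 5, 2, 1, 992]
[293, 5, 2, 1, 992]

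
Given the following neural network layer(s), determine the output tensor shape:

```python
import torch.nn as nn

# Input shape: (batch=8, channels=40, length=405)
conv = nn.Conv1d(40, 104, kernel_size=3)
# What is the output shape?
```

Input: (8, 40, 405) -> Output: (8, 104, 403)

Answer: (8, 104, 403)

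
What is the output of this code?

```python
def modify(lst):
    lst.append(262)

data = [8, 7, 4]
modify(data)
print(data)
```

Key concept: function modifies passed list.
Step by step:
`data = [8, 7, 4]` → data = [8, 7, 4]
`modify(data)` → data = [8, 7, 4, 262]
`print(data)` → prints [8, 7, 4, 262]

Answer: [8, 7, 4, 262]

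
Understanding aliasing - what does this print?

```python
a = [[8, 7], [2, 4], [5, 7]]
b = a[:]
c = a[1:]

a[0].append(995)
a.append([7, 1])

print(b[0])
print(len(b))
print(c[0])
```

Key concept: slice with nested mutation.
Step by step:
`a = [[8, 7], [2, 4], [5, 7]]` → a = [[8, 7], [2, 4], [5, 7]]
`b = a[:]` → b = [[8, 7], [2, 4], [5, 7]]
`c = a[1:]` → c = [[2, 4], [5, 7]]
`a[0].append(995)` → a = [[8, 7, 995], [2, 4], [5, 7]]; b = [[8, 7, 995], [2, 4], [5, 7]]
`a.append([7, 1])` → a = [[8, 7, 995], [2, 4], [5, 7], [7, 1]]
`print(b[0])` → prints [8, 7, 995]
`print(len(b))` → prints 3
`print(c[0])` → prints [2, 4]

Answer:
[8, 7, 995]
3
[2, 4]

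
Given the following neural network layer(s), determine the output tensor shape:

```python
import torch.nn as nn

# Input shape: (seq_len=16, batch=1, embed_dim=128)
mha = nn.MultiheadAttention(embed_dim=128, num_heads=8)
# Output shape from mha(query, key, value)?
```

Input: (16, 1, 128) -> Output: (16, 1, 128)

Answer: (16, 1, 128)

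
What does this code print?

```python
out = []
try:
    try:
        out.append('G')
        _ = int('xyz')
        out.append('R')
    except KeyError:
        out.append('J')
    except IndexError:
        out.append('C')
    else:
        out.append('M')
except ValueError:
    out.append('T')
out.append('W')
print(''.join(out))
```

Execution trace: 'G' (try body) → 'T' (outer except ValueError) → 'W' (after the try/except). Output: GTW

Answer: GTW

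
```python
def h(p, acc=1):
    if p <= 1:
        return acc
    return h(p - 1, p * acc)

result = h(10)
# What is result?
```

Accumulator trace (n, acc): (10, 1) -> (9, 10) -> (8, 90) -> (7, 720) -> (6, 5040) -> (5, 30240) -> (4, 151200) -> (3, 604800) -> (2, 1814400) -> (1, 3628800) -> return 3628800

Answer: 3628800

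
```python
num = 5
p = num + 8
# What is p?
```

Trace:
`num = 5` → num = 5
`p = num + 8` → p = 13
So p = 13

Answer: 13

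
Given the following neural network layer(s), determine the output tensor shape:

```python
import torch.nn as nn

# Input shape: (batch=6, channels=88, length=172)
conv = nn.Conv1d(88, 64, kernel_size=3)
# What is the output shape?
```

Input: (6, 88, 172) -> Output: (6, 64, 170)

Answer: (6, 64, 170)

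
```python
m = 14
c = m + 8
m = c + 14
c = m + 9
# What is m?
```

Trace:
`m = 14` → m = 14
`c = m + 8` → c = 22
`m = c + 14` → m = 36
`c = m + 9` → c = 45
So m = 36

Answer: 36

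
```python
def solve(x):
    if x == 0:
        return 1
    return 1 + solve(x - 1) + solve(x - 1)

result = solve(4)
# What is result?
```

solve(x) = 1 + 2·solve(x-1), solve(0)=1. Closed form: (1+1)·2^4 - 1 = 31.

Answer: 31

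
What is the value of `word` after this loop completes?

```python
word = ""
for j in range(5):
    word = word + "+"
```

Repeat '+' 5 times
`word` takes the values: "" → "+" → "++" → "+++" → "++++" → "+++++"

Answer: "+++++"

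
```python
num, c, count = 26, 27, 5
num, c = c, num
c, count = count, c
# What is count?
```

Trace:
`num, c, count = 26, 27, 5` → num = 26; c = 27; count = 5
`num, c = c, num` → num = 27; c = 26
`c, count = count, c` → c = 5; count = 26
So count = 26

Answer: 26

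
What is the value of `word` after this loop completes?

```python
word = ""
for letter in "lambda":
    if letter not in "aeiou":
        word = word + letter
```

Remove vowels from 'lambda'
`word` takes the values: "" → "l" → "lm" → "lmb" → "lmbd"

Answer: "lmbd"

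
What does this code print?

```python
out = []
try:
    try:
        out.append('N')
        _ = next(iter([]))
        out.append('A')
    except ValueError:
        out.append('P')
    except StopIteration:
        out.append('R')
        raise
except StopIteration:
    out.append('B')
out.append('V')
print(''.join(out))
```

Execution trace: 'N' (inner try body) → 'R' (inner except StopIteration) → 'B' (outer except StopIteration) → 'V' (after the try/except). Output: NRBV

Answer: NRBV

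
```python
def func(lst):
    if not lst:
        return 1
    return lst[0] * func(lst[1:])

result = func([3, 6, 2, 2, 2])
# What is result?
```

Product over [3, 6, 2, 2, 2] = 3 * 6 * 2 * 2 * 2 = 144

Answer: 144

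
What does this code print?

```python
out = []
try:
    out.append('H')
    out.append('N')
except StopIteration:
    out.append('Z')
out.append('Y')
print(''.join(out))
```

Execution trace: 'H' (try body) → 'N' (try body, no exception) → 'Y' (after the try/except). Output: HNY

Answer: HNY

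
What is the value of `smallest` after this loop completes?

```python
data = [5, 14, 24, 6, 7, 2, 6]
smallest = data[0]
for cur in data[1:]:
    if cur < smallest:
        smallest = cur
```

Minimum of [5, 14, 24, 6, 7, 2, 6]
`smallest` takes the values: 5 → 2

Answer: 2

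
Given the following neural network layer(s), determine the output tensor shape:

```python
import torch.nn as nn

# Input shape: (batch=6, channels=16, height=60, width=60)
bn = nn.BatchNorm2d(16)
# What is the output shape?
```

Input: (6, 16, 60, 60) -> Output: (6, 16, 60, 60)

Answer: (6, 16, 60, 60)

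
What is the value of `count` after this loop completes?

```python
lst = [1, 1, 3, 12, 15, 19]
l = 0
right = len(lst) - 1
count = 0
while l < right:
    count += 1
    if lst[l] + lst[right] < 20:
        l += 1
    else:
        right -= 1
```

Steps to find pair summing to 20
`count` takes the values: 0 → 1 → 2 → 3 → 4 → 5

Answer: 5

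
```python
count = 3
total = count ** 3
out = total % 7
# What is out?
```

Trace:
`count = 3` → count = 3
`total = count ** 3` → total = 27
`out = total % 7` → out = 6
So out = 6

Answer: 6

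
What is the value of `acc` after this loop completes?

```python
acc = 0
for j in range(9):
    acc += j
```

Sum of 0 to 8 = 36
`acc` takes the values: 0 → 1 → 3 → 6 → 10 → 15 → 21 → 28 → 36

Answer: 36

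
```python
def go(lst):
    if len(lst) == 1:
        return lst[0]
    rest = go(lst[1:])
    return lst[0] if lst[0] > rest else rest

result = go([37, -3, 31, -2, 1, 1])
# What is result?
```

Recursive max over [37, -3, 31, -2, 1, 1] = 37

Answer: 37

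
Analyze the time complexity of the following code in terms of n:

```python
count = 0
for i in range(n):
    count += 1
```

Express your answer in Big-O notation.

Each loop level contributes: n. Multiplying the contributions gives O(n).

Answer: O(n)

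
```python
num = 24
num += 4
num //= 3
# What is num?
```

Trace:
`num = 24` → num = 24
`num += 4` → num = 28
`num //= 3` → num = 9
So num = 9

Answer: 9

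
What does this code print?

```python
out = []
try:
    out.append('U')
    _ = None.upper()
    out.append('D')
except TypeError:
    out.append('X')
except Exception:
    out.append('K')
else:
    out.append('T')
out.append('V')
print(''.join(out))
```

Execution trace: 'U' (try body) → 'K' (except Exception) → 'V' (after the try/except). Output: UKV

Answer: UKV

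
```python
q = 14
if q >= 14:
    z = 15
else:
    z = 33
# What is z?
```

Trace:
`q = 14` → q = 14
`if q >= 14: ...` → q >= 14 is True → z = 15
So z = 15

Answer: 15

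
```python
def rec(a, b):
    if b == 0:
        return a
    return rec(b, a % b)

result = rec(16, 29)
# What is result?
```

rec(16, 29) -> rec(29, 16) -> rec(16, 13) -> rec(13, 3) -> rec(3, 1) -> rec(1, 0) -> 1

Answer: 1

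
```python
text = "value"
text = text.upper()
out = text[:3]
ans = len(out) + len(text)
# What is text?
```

Trace:
`text = "value"` → text = 'value'
`text = text.upper()` → text = 'VALUE'
`out = text[:3]` → out = 'VAL'
`ans = len(out) + len(text)` → ans = 8
So text = 'VALUE'

Answer: 'VALUE'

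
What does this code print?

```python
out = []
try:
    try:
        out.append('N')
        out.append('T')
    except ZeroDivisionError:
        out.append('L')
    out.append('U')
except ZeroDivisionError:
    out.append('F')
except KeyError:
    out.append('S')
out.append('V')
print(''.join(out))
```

Execution trace: 'N' (inner try body) → 'T' (inner try body, no exception) → 'U' (try body, no exception) → 'V' (after the try/except). Output: NTUV

Answer: NTUV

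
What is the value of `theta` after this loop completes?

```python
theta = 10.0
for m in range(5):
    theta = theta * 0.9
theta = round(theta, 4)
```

Exponential decay: 10.0 * 0.9^5
`theta` takes the values: 10.0 → 9.0 → 8.1 → 7.29 → 6.561 → 5.9049

Answer: 5.9049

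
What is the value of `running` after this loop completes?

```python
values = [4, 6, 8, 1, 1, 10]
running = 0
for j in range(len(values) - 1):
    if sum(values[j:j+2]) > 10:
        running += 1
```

Count windows with sum > 10
`running` takes the values: 0 → 1 → 2

Answer: 2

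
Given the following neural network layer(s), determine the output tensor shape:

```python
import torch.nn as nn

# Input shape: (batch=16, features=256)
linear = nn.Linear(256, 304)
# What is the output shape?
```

Input: (16, 256) -> Output: (16, 304)

Answer: (16, 304)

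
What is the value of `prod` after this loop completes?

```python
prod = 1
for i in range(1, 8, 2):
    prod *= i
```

Product of 1, 3, 5, ... up to 7
`prod` takes the values: 1 → 3 → 15 → 105

Answer: 105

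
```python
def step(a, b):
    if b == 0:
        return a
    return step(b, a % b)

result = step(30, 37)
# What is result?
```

step(30, 37) -> step(37, 30) -> step(30, 7) -> step(7, 2) -> step(2, 1) -> step(1, 0) -> 1

Answer: 1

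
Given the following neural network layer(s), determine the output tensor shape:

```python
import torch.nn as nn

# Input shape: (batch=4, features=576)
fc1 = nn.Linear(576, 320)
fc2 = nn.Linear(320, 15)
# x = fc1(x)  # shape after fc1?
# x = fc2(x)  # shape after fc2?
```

Input: (4, 576) -> after fc1: (4, 320) -> Output: (4, 15)

Answer: (4, 15)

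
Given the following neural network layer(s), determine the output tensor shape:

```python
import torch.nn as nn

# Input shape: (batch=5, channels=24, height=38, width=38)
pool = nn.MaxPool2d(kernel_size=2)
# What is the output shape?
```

Input: (5, 24, 38, 38) -> Output: (5, 24, 19, 19)

Answer: (5, 24, 19, 19)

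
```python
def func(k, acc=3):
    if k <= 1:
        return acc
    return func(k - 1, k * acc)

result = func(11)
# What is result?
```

Accumulator trace (n, acc): (11, 3) -> (10, 33) -> (9, 330) -> (8, 2970) -> (7, 23760) -> (6, 166320) -> (5, 997920) -> (4, 4989600) -> (3, 19958400) -> (2, 59875200) -> (1, 119750400) -> return 119750400

Answer: 119750400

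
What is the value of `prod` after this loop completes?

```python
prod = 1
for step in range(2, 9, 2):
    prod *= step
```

Product of even numbers 2 to 8
`prod` takes the values: 1 → 2 → 8 → 48 → 384

Answer: 384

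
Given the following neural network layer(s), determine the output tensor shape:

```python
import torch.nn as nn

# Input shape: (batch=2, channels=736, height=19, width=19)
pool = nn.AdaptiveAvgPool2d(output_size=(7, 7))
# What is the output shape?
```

Input: (2, 736, 19, 19) -> Output: (2, 736, 7, 7)

Answer: (2, 736, 7, 7)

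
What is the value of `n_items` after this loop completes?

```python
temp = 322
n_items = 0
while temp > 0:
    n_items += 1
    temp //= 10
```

Count digits by repeated division by 10
`n_items` takes the values: 0 → 1 → 2 → 3

Answer: 3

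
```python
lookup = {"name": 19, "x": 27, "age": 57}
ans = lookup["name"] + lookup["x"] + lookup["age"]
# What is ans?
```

Trace:
`lookup = {"name": 19, "x": 27, "age": 57}` → lookup = {'name': 19, 'x': 27, 'age': 57}
`ans = lookup["name"] + lookup["x"] + lookup["age"]` → ans = 103
So ans = 103

Answer: 103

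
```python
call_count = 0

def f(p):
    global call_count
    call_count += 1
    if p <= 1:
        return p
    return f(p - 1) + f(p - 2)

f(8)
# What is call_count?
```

Calls(p) = 1 + Calls(p-1) + Calls(p-2); Calls(0)=Calls(1)=1. For p=8 this gives 67.

Answer: 67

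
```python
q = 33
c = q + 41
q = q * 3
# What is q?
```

Trace:
`q = 33` → q = 33
`c = q + 41` → c = 74
`q = q * 3` → q = 99
So q = 99

Answer: 99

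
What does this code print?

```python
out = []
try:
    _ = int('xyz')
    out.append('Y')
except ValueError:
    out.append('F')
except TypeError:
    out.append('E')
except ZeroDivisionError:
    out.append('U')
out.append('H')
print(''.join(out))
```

Execution trace: 'F' (except ValueError) → 'H' (after the try/except). Output: FH

Answer: FH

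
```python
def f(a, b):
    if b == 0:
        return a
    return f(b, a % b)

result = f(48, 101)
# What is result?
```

f(48, 101) -> f(101, 48) -> f(48, 5) -> f(5, 3) -> f(3, 2) -> f(2, 1) -> f(1, 0) -> 1

Answer: 1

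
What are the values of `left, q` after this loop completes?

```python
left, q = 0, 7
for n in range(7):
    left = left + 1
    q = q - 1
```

left goes 0→7, q goes 7→0
`left, q` takes the values: (0, 7) → (1, 7) → (1, 6) → (2, 6) → (2, 5) → (3, 5) → (3, 4) → (4, 4) → (4, 3) → (5, 3) → (5, 2) → (6, 2) → (6, 1) → (7, 1) → (7, 0)

Answer: 7, 0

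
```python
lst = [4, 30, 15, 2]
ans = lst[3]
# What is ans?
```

Trace:
`lst = [4, 30, 15, 2]` → lst = [4, 30, 15, 2]
`ans = lst[3]` → ans = 2
So ans = 2

Answer: 2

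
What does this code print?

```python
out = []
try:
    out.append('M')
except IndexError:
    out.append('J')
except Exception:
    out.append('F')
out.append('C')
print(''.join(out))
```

Execution trace: 'M' (try body, no exception) → 'C' (after the try/except). Output: MC

Answer: MC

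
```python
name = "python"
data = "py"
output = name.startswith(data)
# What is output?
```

Trace:
`name = "python"` → name = 'python'
`data = "py"` → data = 'py'
`output = name.startswith(data)` → output = True
So output = True

Answer: True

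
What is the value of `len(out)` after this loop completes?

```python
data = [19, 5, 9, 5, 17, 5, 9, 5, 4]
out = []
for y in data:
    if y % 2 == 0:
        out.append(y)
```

Count even numbers in [19, 5, 9, 5, 17, 5, 9, 5, 4]
`out` takes the values: [] → [4]
So `len(out)` = 1

Answer: 1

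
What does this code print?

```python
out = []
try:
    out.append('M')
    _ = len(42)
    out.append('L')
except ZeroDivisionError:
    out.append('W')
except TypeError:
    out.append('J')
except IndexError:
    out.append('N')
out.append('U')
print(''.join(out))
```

Execution trace: 'M' (try body) → 'J' (except TypeError) → 'U' (after the try/except). Output: MJU

Answer: MJU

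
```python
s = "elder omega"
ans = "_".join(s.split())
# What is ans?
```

Trace:
`s = "elder omega"` → s = 'elder omega'
`ans = "_".join(s.split())` → ans = 'elder_omega'
So ans = 'elder_omega'

Answer: 'elder_omega'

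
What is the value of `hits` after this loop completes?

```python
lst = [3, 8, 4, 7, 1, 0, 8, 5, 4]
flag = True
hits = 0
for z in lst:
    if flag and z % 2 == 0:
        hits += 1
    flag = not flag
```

Count even values at even positions
`hits` takes the values: 0 → 1 → 2 → 3

Answer: 3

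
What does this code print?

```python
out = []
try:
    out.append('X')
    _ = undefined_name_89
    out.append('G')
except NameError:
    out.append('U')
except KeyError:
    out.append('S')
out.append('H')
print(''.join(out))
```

Execution trace: 'X' (try body) → 'U' (except NameError) → 'H' (after the try/except). Output: XUH

Answer: XUH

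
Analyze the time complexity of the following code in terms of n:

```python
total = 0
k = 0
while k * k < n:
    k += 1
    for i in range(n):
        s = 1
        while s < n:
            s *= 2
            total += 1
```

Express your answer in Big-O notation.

Each loop level contributes: √n × n × log n. Multiplying the contributions gives O(n√n log n).

Answer: O(n√n log n)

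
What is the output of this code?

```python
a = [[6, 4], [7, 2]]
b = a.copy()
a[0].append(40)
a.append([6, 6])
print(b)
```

Key concept: shallow copy with nested lists.
Step by step:
`a = [[6, 4], [7, 2]]` → a = [[6, 4], [7, 2]]
`b = a.copy()` → b = [[6, 4], [7, 2]]
`a[0].append(40)` → a = [[6, 4, 40], [7, 2]]; b = [[6, 4, 40], [7, 2]]
`a.append([6, 6])` → a = [[6, 4, 40], [7, 2], [6, 6]]
`print(b)` → prints [[6, 4, 40], [7, 2]]

Answer: [[6, 4, 40], [7, 2]]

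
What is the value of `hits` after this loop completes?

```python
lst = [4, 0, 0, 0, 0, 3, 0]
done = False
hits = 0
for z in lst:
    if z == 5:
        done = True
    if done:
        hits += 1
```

Count elements after first 5 in [4, 0, 0, 0, 0, 3, 0]
`hits` takes the values: 0

Answer: 0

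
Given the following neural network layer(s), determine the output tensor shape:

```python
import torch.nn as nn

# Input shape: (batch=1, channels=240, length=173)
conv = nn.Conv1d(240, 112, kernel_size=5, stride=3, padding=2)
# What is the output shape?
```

Input: (1, 240, 173) -> Output: (1, 112, 58)

Answer: (1, 112, 58)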